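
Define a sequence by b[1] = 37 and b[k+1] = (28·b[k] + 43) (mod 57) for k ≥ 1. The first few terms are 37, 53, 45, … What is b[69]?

48

Computing terms: b[1] = 37; b[2] = 53; b[3] = 45; b[4] = 49; b[5] = 47; b[6] = 48; b[7] = 19; b[8] = 5; b[9] = 12; b[10] = 37.
The sequence repeats with period 9.
So b[69] = b[1 + ((69-1) mod 9)] = b[6] = 48.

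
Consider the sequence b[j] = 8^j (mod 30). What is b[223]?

b[0] = 1,  b[1] = 8,  b[2] = 4,  b[3] = 2,  b[4] = 16,  b[5] = 8.
Since b[5] = b[1] = 8, the sequence is eventually periodic: after a pre-period of length 1 it cycles with period 4.
For j ≥ 1, b[j] depends only on (j - 1) mod 4. (223 - 1) mod 4 = 2, so b[223] = b[3] = 2.

2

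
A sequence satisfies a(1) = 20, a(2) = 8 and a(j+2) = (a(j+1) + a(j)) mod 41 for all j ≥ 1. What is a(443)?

28

Listing terms: a(1) = 20; a(2) = 8; a(3) = 28; a(4) = 36; a(5) = 23; a(6) = 18; a(7) = 0; a(8) = 18; a(9) = 18; a(10) = 36; a(11) = 13; a(12) = 8; a(13) = 21; a(14) = 29; a(15) = 9; a(16) = 38; a(17) = 6; a(18) = 3; a(19) = 9; a(20) = 12; a(21) = 21; a(22) = 33; a(23) = 13; a(24) = 5; a(25) = 18; a(26) = 23; a(27) = 0; a(28) = 23; a(29) = 23; a(30) = 5; a(31) = 28; a(32) = 33; a(33) = 20; a(34) = 12; a(35) = 32; a(36) = 3; a(37) = 35; a(38) = 38; a(39) = 32; a(40) = 29; a(41) = 20; a(42) = 8.
Since (a(41), a(42)) = (a(1), a(2)) = (20, 8) (two consecutive terms determine the rest), the sequence is periodic with period 40.
So a(443) = a(1 + ((443-1) mod 40)) = a(3) = 28.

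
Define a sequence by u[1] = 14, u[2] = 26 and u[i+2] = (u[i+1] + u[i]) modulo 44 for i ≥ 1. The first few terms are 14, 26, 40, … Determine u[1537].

Listing terms: u[1] = 14; u[2] = 26; u[3] = 40; u[4] = 22; u[5] = 18; u[6] = 40; u[7] = 14; u[8] = 10; u[9] = 24; u[10] = 34; u[11] = 14; u[12] = 4; u[13] = 18; u[14] = 22; u[15] = 40; u[16] = 18; u[17] = 14; u[18] = 32; u[19] = 2; u[20] = 34; u[21] = 36; u[22] = 26; u[23] = 18; u[24] = 0; u[25] = 18; u[26] = 18; u[27] = 36; u[28] = 10; u[29] = 2; u[30] = 12; u[31] = 14; u[32] = 26.
The sequence repeats with period 30.
(1537 - 1) mod 30 = 6, so u[1537] = u[7] = 14.

14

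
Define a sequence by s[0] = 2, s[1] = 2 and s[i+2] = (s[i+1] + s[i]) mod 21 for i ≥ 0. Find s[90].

10

Listing terms: s[0] = 2,  s[1] = 2,  s[2] = 4,  s[3] = 6,  s[4] = 10,  s[5] = 16,  s[6] = 5,  s[7] = 0,  s[8] = 5,  s[9] = 5,  s[10] = 10,  s[11] = 15,  s[12] = 4,  s[13] = 19,  s[14] = 2,  s[15] = 0,  s[16] = 2,  s[17] = 2.
Since (s[16], s[17]) = (s[0], s[1]) = (2, 2) (two consecutive terms determine the rest), the sequence is periodic with period 16.
(90 - 0) mod 16 = 10, so s[90] = s[10] = 10.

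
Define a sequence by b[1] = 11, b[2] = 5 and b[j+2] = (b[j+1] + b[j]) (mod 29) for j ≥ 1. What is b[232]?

8

Listing terms: b[1] = 11, b[2] = 5, b[3] = 16, b[4] = 21, b[5] = 8, b[6] = 0, b[7] = 8, b[8] = 8, b[9] = 16, b[10] = 24, b[11] = 11, b[12] = 6, b[13] = 17, b[14] = 23, b[15] = 11, b[16] = 5.
Since (b[15], b[16]) = (b[1], b[2]) = (11, 5) (two consecutive terms determine the rest), the sequence is periodic with period 14.
(232 - 1) mod 14 = 7, so b[232] = b[8] = 8.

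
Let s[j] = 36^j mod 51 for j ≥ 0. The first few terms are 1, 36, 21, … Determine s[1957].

Computing terms: s[0] = 1; s[1] = 36; s[2] = 21; s[3] = 42; s[4] = 33; s[5] = 15; s[6] = 30; s[7] = 9; s[8] = 18; s[9] = 36.
Since s[9] = s[1] = 36, the sequence is eventually periodic: after a pre-period of length 1 it cycles with period 8.
For j ≥ 1, s[j] depends only on (j - 1) mod 8. (1957 - 1) mod 8 = 4, so s[1957] = s[5] = 15.

15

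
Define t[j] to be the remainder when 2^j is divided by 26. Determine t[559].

Computing terms: t[1] = 2,  t[2] = 4,  t[3] = 8,  t[4] = 16,  t[5] = 6,  t[6] = 12,  t[7] = 24,  t[8] = 22,  t[9] = 18,  t[10] = 10,  t[11] = 20,  t[12] = 14,  t[13] = 2.
Since t[13] = t[1] = 2, the sequence is periodic with period 12.
(559 - 1) mod 12 = 6, so t[559] = t[7] = 24.

24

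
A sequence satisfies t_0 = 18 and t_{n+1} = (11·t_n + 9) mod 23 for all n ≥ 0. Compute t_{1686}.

19

Listing terms: t_0 = 18,  t_1 = 0,  t_2 = 9,  t_3 = 16,  t_4 = 1,  t_5 = 20,  t_6 = 22,  t_7 = 21,  t_8 = 10,  t_9 = 4,  t_{10} = 7,  t_{11} = 17,  t_{12} = 12,  t_{13} = 3,  t_{14} = 19,  t_{15} = 11,  t_{16} = 15,  t_{17} = 13,  t_{18} = 14,  t_{19} = 2,  t_{20} = 8,  t_{21} = 5,  t_{22} = 18.
The sequence repeats with period 22.
So t_{1686} = t_{0 + ((1686-0) mod 22)} = t_{14} = 19.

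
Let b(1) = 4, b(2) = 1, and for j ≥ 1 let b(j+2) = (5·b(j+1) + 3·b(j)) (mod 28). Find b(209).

b(1) = 4, b(2) = 1, b(3) = 17, b(4) = 4, b(5) = 15, b(6) = 3, b(7) = 4, b(8) = 1.
The sequence repeats with period 6.
So b(209) = b(1 + ((209-1) mod 6)) = b(5) = 15.

15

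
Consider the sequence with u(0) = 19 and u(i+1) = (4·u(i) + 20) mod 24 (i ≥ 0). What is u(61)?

u(0) = 19, u(1) = 0, u(2) = 20, u(3) = 4, u(4) = 12, u(5) = 20.
Since u(5) = u(2) = 20, the sequence is eventually periodic: after a pre-period of length 2 it cycles with period 3.
For i ≥ 2, u(i) depends only on (i - 2) mod 3. (61 - 2) mod 3 = 2, so u(61) = u(4) = 12.

12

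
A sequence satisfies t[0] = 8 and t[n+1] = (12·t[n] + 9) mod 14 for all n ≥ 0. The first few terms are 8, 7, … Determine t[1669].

7

Listing terms: t[0] = 8; t[1] = 7; t[2] = 9; t[3] = 5; t[4] = 13; t[5] = 11; t[6] = 1; t[7] = 7.
Since t[7] = t[1] = 7, the sequence is eventually periodic: after a pre-period of length 1 it cycles with period 6.
For n ≥ 1, t[n] depends only on (n - 1) mod 6. (1669 - 1) mod 6 = 0, so t[1669] = t[1] = 7.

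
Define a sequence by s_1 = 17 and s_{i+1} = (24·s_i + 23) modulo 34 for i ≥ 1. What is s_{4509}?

29

Computing terms: s_1 = 17, s_2 = 23, s_3 = 31, s_4 = 19, s_5 = 3, s_6 = 27, s_7 = 25, s_8 = 11, s_9 = 15, s_{10} = 9, s_{11} = 1, s_{12} = 13, s_{13} = 29, s_{14} = 5, s_{15} = 7, s_{16} = 21, s_{17} = 17.
The sequence repeats with period 16.
(4509 - 1) mod 16 = 12, so s_{4509} = s_{13} = 29.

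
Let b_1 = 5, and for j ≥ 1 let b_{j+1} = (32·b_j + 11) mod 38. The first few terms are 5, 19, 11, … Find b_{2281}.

Listing terms: b_1 = 5, b_2 = 19, b_3 = 11, b_4 = 21, b_5 = 37, b_6 = 17, b_7 = 23, b_8 = 25, b_9 = 13, b_{10} = 9, b_{11} = 33, b_{12} = 3, b_{13} = 31, b_{14} = 15, b_{15} = 35, b_{16} = 29, b_{17} = 27, b_{18} = 1, b_{19} = 5.
The sequence repeats with period 18.
So b_{2281} = b_{1 + ((2281-1) mod 18)} = b_{13} = 31.

31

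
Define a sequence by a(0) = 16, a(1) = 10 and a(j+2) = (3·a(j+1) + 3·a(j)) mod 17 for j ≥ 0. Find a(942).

1

Listing terms: a(0) = 16,  a(1) = 10,  a(2) = 10,  a(3) = 9,  a(4) = 6,  a(5) = 11,  a(6) = 0,  a(7) = 16,  a(8) = 14,  a(9) = 5,  a(10) = 6,  a(11) = 16,  a(12) = 15,  a(13) = 8,  a(14) = 1,  a(15) = 10,  a(16) = 16,  a(17) = 10.
Since (a(16), a(17)) = (a(0), a(1)) = (16, 10) (two consecutive terms determine the rest), the sequence is periodic with period 16.
So a(942) = a(0 + ((942-0) mod 16)) = a(14) = 1.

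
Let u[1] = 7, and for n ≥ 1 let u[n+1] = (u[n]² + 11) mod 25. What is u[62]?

10

We have u[1] = 7, u[2] = 10, u[3] = 11, u[4] = 7.
The sequence repeats with period 3.
So u[62] = u[1 + ((62-1) mod 3)] = u[2] = 10.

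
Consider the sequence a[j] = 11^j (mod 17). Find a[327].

3

Listing terms: a[0] = 1; a[1] = 11; a[2] = 2; a[3] = 5; a[4] = 4; a[5] = 10; a[6] = 8; a[7] = 3; a[8] = 16; a[9] = 6; a[10] = 15; a[11] = 12; a[12] = 13; a[13] = 7; a[14] = 9; a[15] = 14; a[16] = 1.
Since a[16] = a[0] = 1, the sequence is periodic with period 16.
So a[327] = a[0 + ((327-0) mod 16)] = a[7] = 3.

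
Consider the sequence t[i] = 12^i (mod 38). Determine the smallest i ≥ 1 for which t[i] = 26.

Computing terms: t[0] = 1,  t[1] = 12,  t[2] = 30,  t[3] = 18,  t[4] = 26,  t[5] = 8,  t[6] = 20,  t[7] = 12.
Since t[7] = t[1] = 12, the sequence is eventually periodic: after a pre-period of length 1 it cycles with period 6.
The value 26 first appears (with i ≥ 1) at t[4].

4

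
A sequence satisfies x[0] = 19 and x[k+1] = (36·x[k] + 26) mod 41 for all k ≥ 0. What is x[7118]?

0

Computing terms: x[0] = 19, x[1] = 13, x[2] = 2, x[3] = 16, x[4] = 28, x[5] = 9, x[6] = 22, x[7] = 39, x[8] = 36, x[9] = 10, x[10] = 17, x[11] = 23, x[12] = 34, x[13] = 20, x[14] = 8, x[15] = 27, x[16] = 14, x[17] = 38, x[18] = 0, x[19] = 26, x[20] = 19.
Since x[20] = x[0] = 19, the sequence is periodic with period 20.
(7118 - 0) mod 20 = 18, so x[7118] = x[18] = 0.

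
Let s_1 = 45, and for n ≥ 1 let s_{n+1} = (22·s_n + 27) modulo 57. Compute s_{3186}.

Listing terms: s_1 = 45; s_2 = 48; s_3 = 0; s_4 = 27; s_5 = 51; s_6 = 9; s_7 = 54; s_8 = 18; s_9 = 24; s_{10} = 42; s_{11} = 39; s_{12} = 30; s_{13} = 3; s_{14} = 36; s_{15} = 21; s_{16} = 33; s_{17} = 12; s_{18} = 6; s_{19} = 45.
The sequence repeats with period 18.
(3186 - 1) mod 18 = 17, so s_{3186} = s_{18} = 6.

6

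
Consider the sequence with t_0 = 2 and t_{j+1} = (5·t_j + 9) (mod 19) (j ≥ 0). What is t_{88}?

We have t_0 = 2,  t_1 = 0,  t_2 = 9,  t_3 = 16,  t_4 = 13,  t_5 = 17,  t_6 = 18,  t_7 = 4,  t_8 = 10,  t_9 = 2.
Since t_9 = t_0 = 2, the sequence is periodic with period 9.
(88 - 0) mod 9 = 7, so t_{88} = t_7 = 4.

4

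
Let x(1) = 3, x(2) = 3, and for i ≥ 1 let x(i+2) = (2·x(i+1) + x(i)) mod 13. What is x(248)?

Computing terms: x(1) = 3,  x(2) = 3,  x(3) = 9,  x(4) = 8,  x(5) = 12,  x(6) = 6,  x(7) = 11,  x(8) = 2,  x(9) = 2,  x(10) = 6,  x(11) = 1,  x(12) = 8,  x(13) = 4,  x(14) = 3,  x(15) = 10,  x(16) = 10,  x(17) = 4,  x(18) = 5,  x(19) = 1,  x(20) = 7,  x(21) = 2,  x(22) = 11,  x(23) = 11,  x(24) = 7,  x(25) = 12,  x(26) = 5,  x(27) = 9,  x(28) = 10,  x(29) = 3,  x(30) = 3.
The sequence repeats with period 28.
(248 - 1) mod 28 = 23, so x(248) = x(24) = 7.

7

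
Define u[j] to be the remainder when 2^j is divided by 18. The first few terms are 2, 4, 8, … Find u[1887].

We have u[1] = 2; u[2] = 4; u[3] = 8; u[4] = 16; u[5] = 14; u[6] = 10; u[7] = 2.
Since u[7] = u[1] = 2, the sequence is periodic with period 6.
(1887 - 1) mod 6 = 2, so u[1887] = u[3] = 8.

8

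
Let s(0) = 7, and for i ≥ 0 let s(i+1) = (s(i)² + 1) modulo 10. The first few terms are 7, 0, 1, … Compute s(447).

s(0) = 7; s(1) = 0; s(2) = 1; s(3) = 2; s(4) = 5; s(5) = 6; s(6) = 7.
Since s(6) = s(0) = 7, the sequence is periodic with period 6.
(447 - 0) mod 6 = 3, so s(447) = s(3) = 2.

2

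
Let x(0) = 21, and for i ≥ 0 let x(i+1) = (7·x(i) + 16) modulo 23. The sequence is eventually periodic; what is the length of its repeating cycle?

22

x(0) = 21,  x(1) = 2,  x(2) = 7,  x(3) = 19,  x(4) = 11,  x(5) = 1,  x(6) = 0,  x(7) = 16,  x(8) = 13,  x(9) = 15,  x(10) = 6,  x(11) = 12,  x(12) = 8,  x(13) = 3,  x(14) = 14,  x(15) = 22,  x(16) = 9,  x(17) = 10,  x(18) = 17,  x(19) = 20,  x(20) = 18,  x(21) = 4,  x(22) = 21.
Since x(22) = x(0) = 21, the sequence is periodic with period 22.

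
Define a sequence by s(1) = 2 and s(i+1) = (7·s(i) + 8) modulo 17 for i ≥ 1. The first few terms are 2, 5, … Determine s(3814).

7

Listing terms: s(1) = 2; s(2) = 5; s(3) = 9; s(4) = 3; s(5) = 12; s(6) = 7; s(7) = 6; s(8) = 16; s(9) = 1; s(10) = 15; s(11) = 11; s(12) = 0; s(13) = 8; s(14) = 13; s(15) = 14; s(16) = 4; s(17) = 2.
Since s(17) = s(1) = 2, the sequence is periodic with period 16.
(3814 - 1) mod 16 = 5, so s(3814) = s(6) = 7.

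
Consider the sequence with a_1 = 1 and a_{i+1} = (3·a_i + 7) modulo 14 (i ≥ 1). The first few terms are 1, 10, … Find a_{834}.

We have a_1 = 1, a_2 = 10, a_3 = 9, a_4 = 6, a_5 = 11, a_6 = 12, a_7 = 1.
Since a_7 = a_1 = 1, the sequence is periodic with period 6.
(834 - 1) mod 6 = 5, so a_{834} = a_6 = 12.

12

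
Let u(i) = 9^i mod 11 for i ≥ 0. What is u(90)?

1

Listing terms: u(0) = 1; u(1) = 9; u(2) = 4; u(3) = 3; u(4) = 5; u(5) = 1.
Since u(5) = u(0) = 1, the sequence is periodic with period 5.
So u(90) = u(0 + ((90-0) mod 5)) = u(0) = 1.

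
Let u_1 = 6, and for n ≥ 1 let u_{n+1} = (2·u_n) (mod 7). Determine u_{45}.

3

Listing terms: u_1 = 6, u_2 = 5, u_3 = 3, u_4 = 6.
Since u_4 = u_1 = 6, the sequence is periodic with period 3.
So u_{45} = u_{1 + ((45-1) mod 3)} = u_3 = 3.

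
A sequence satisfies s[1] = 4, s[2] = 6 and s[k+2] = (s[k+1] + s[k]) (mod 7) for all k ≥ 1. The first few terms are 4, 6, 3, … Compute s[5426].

Listing terms: s[1] = 4; s[2] = 6; s[3] = 3; s[4] = 2; s[5] = 5; s[6] = 0; s[7] = 5; s[8] = 5; s[9] = 3; s[10] = 1; s[11] = 4; s[12] = 5; s[13] = 2; s[14] = 0; s[15] = 2; s[16] = 2; s[17] = 4; s[18] = 6.
The sequence repeats with period 16.
So s[5426] = s[1 + ((5426-1) mod 16)] = s[2] = 6.

6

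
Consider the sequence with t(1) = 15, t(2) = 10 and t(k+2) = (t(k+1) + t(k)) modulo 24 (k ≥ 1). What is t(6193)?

We have t(1) = 15,  t(2) = 10,  t(3) = 1,  t(4) = 11,  t(5) = 12,  t(6) = 23,  t(7) = 11,  t(8) = 10,  t(9) = 21,  t(10) = 7,  t(11) = 4,  t(12) = 11,  t(13) = 15,  t(14) = 2,  t(15) = 17,  t(16) = 19,  t(17) = 12,  t(18) = 7,  t(19) = 19,  t(20) = 2,  t(21) = 21,  t(22) = 23,  t(23) = 20,  t(24) = 19,  t(25) = 15,  t(26) = 10.
Since (t(25), t(26)) = (t(1), t(2)) = (15, 10) (two consecutive terms determine the rest), the sequence is periodic with period 24.
(6193 - 1) mod 24 = 0, so t(6193) = t(1) = 15.

15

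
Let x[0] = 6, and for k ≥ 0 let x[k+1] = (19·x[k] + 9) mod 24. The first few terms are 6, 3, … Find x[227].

15

Listing terms: x[0] = 6; x[1] = 3; x[2] = 18; x[3] = 15; x[4] = 6.
Since x[4] = x[0] = 6, the sequence is periodic with period 4.
(227 - 0) mod 4 = 3, so x[227] = x[3] = 15.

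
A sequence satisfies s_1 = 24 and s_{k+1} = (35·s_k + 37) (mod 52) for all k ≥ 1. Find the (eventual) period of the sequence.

6

We have s_1 = 24, s_2 = 45, s_3 = 0, s_4 = 37, s_5 = 32, s_6 = 13, s_7 = 24.
The sequence repeats with period 6.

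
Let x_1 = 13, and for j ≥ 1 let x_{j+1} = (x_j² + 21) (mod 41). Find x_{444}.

19

We have x_1 = 13,  x_2 = 26,  x_3 = 0,  x_4 = 21,  x_5 = 11,  x_6 = 19,  x_7 = 13.
Since x_7 = x_1 = 13, the sequence is periodic with period 6.
(444 - 1) mod 6 = 5, so x_{444} = x_6 = 19.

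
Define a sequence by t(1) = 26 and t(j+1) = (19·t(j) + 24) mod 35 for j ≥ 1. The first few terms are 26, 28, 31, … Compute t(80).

28

Computing terms: t(1) = 26; t(2) = 28; t(3) = 31; t(4) = 18; t(5) = 16; t(6) = 13; t(7) = 26.
The sequence repeats with period 6.
So t(80) = t(1 + ((80-1) mod 6)) = t(2) = 28.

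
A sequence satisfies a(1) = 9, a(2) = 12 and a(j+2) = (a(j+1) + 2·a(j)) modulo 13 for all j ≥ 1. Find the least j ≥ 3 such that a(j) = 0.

Computing terms: a(1) = 9, a(2) = 12, a(3) = 4, a(4) = 2, a(5) = 10, a(6) = 1, a(7) = 8, a(8) = 10, a(9) = 0, a(10) = 7, a(11) = 7, a(12) = 8, a(13) = 9, a(14) = 12.
Since (a(13), a(14)) = (a(1), a(2)) = (9, 12) (two consecutive terms determine the rest), the sequence is periodic with period 12.
The value 0 first appears (with j ≥ 3) at a(9).

9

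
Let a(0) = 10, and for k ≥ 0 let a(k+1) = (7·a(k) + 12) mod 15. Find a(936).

10

We have a(0) = 10,  a(1) = 7,  a(2) = 1,  a(3) = 4,  a(4) = 10.
Since a(4) = a(0) = 10, the sequence is periodic with period 4.
(936 - 0) mod 4 = 0, so a(936) = a(0) = 10.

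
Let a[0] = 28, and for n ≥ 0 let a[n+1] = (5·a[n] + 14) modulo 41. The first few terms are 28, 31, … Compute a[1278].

We have a[0] = 28; a[1] = 31; a[2] = 5; a[3] = 39; a[4] = 4; a[5] = 34; a[6] = 20; a[7] = 32; a[8] = 10; a[9] = 23; a[10] = 6; a[11] = 3; a[12] = 29; a[13] = 36; a[14] = 30; a[15] = 0; a[16] = 14; a[17] = 2; a[18] = 24; a[19] = 11; a[20] = 28.
The sequence repeats with period 20.
So a[1278] = a[0 + ((1278-0) mod 20)] = a[18] = 24.

24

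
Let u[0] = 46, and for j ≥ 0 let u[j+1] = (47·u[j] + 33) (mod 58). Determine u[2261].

u[0] = 46,  u[1] = 49,  u[2] = 16,  u[3] = 31,  u[4] = 40,  u[5] = 57,  u[6] = 44,  u[7] = 13,  u[8] = 6,  u[9] = 25,  u[10] = 48,  u[11] = 27,  u[12] = 26,  u[13] = 37,  u[14] = 32,  u[15] = 29,  u[16] = 4,  u[17] = 47,  u[18] = 38,  u[19] = 21,  u[20] = 34,  u[21] = 7,  u[22] = 14,  u[23] = 53,  u[24] = 30,  u[25] = 51,  u[26] = 52,  u[27] = 41,  u[28] = 46.
Since u[28] = u[0] = 46, the sequence is periodic with period 28.
So u[2261] = u[0 + ((2261-0) mod 28)] = u[21] = 7.

7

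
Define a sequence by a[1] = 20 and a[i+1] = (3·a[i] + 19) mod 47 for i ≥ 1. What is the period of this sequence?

a[1] = 20, a[2] = 32, a[3] = 21, a[4] = 35, a[5] = 30, a[6] = 15, a[7] = 17, a[8] = 23, a[9] = 41, a[10] = 1, a[11] = 22, a[12] = 38, a[13] = 39, a[14] = 42, a[15] = 4, a[16] = 31, a[17] = 18, a[18] = 26, a[19] = 3, a[20] = 28, a[21] = 9, a[22] = 46, a[23] = 16, a[24] = 20.
Since a[24] = a[1] = 20, the sequence is periodic with period 23.

23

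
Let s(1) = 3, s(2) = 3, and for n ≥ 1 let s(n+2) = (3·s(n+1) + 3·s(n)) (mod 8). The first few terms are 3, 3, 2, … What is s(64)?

7

We have s(1) = 3,  s(2) = 3,  s(3) = 2,  s(4) = 7,  s(5) = 3,  s(6) = 6,  s(7) = 3,  s(8) = 3.
The sequence repeats with period 6.
(64 - 1) mod 6 = 3, so s(64) = s(4) = 7.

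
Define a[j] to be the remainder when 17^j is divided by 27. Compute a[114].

We have a[0] = 1,  a[1] = 17,  a[2] = 19,  a[3] = 26,  a[4] = 10,  a[5] = 8,  a[6] = 1.
The sequence repeats with period 6.
So a[114] = a[0 + ((114-0) mod 6)] = a[0] = 1.

1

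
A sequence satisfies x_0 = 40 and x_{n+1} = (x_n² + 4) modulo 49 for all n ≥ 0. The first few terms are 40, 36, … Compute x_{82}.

Computing terms: x_0 = 40; x_1 = 36; x_2 = 26; x_3 = 43; x_4 = 40.
Since x_4 = x_0 = 40, the sequence is periodic with period 4.
So x_{82} = x_{0 + ((82-0) mod 4)} = x_2 = 26.

26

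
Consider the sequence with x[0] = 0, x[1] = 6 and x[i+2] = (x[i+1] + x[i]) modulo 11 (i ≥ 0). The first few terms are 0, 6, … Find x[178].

5

Listing terms: x[0] = 0,  x[1] = 6,  x[2] = 6,  x[3] = 1,  x[4] = 7,  x[5] = 8,  x[6] = 4,  x[7] = 1,  x[8] = 5,  x[9] = 6,  x[10] = 0,  x[11] = 6.
The sequence repeats with period 10.
(178 - 0) mod 10 = 8, so x[178] = x[8] = 5.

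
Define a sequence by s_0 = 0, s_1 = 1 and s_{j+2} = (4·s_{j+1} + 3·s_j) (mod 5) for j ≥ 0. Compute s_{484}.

3

We have s_0 = 0, s_1 = 1, s_2 = 4, s_3 = 4, s_4 = 3, s_5 = 4, s_6 = 0, s_7 = 2, s_8 = 3, s_9 = 3, s_{10} = 1, s_{11} = 3, s_{12} = 0, s_{13} = 4, s_{14} = 1, s_{15} = 1, s_{16} = 2, s_{17} = 1, s_{18} = 0, s_{19} = 3, s_{20} = 2, s_{21} = 2, s_{22} = 4, s_{23} = 2, s_{24} = 0, s_{25} = 1.
Since (s_{24}, s_{25}) = (s_0, s_1) = (0, 1) (two consecutive terms determine the rest), the sequence is periodic with period 24.
So s_{484} = s_{0 + ((484-0) mod 24)} = s_4 = 3.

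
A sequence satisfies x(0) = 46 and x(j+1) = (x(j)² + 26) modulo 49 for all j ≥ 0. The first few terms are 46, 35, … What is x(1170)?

Listing terms: x(0) = 46,  x(1) = 35,  x(2) = 26,  x(3) = 16,  x(4) = 37,  x(5) = 23,  x(6) = 16.
Since x(6) = x(3) = 16, the sequence is eventually periodic: after a pre-period of length 3 it cycles with period 3.
For j ≥ 3, x(j) depends only on (j - 3) mod 3. (1170 - 3) mod 3 = 0, so x(1170) = x(3) = 16.

16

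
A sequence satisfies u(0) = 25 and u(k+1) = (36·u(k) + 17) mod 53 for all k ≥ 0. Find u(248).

Computing terms: u(0) = 25, u(1) = 16, u(2) = 10, u(3) = 6, u(4) = 21, u(5) = 31, u(6) = 20, u(7) = 48, u(8) = 49, u(9) = 32, u(10) = 3, u(11) = 19, u(12) = 12, u(13) = 25.
Since u(13) = u(0) = 25, the sequence is periodic with period 13.
So u(248) = u(0 + ((248-0) mod 13)) = u(1) = 16.

16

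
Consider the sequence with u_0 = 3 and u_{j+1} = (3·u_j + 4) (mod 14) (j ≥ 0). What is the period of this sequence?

Listing terms: u_0 = 3; u_1 = 13; u_2 = 1; u_3 = 7; u_4 = 11; u_5 = 9; u_6 = 3.
The sequence repeats with period 6.

6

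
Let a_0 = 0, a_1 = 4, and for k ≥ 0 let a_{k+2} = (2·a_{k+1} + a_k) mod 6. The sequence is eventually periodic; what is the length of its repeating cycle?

8

Computing terms: a_0 = 0, a_1 = 4, a_2 = 2, a_3 = 2, a_4 = 0, a_5 = 2, a_6 = 4, a_7 = 4, a_8 = 0, a_9 = 4.
Since (a_8, a_9) = (a_0, a_1) = (0, 4) (two consecutive terms determine the rest), the sequence is periodic with period 8.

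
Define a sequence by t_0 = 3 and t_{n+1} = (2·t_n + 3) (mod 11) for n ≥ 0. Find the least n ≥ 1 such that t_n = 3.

10

t_0 = 3, t_1 = 9, t_2 = 10, t_3 = 1, t_4 = 5, t_5 = 2, t_6 = 7, t_7 = 6, t_8 = 4, t_9 = 0, t_{10} = 3.
Since t_{10} = t_0 = 3, the sequence is periodic with period 10.
The value 3 next appears (with n ≥ 1) at t_{10}.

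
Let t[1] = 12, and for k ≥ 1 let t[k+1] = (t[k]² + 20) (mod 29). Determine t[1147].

7

Computing terms: t[1] = 12; t[2] = 19; t[3] = 4; t[4] = 7; t[5] = 11; t[6] = 25; t[7] = 7.
Since t[7] = t[4] = 7, the sequence is eventually periodic: after a pre-period of length 3 it cycles with period 3.
For k ≥ 4, t[k] depends only on (k - 4) mod 3. (1147 - 4) mod 3 = 0, so t[1147] = t[4] = 7.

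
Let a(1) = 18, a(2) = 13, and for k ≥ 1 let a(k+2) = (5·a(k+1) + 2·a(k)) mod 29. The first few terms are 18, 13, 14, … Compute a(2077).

15

a(1) = 18, a(2) = 13, a(3) = 14, a(4) = 9, a(5) = 15, a(6) = 6, a(7) = 2, a(8) = 22, a(9) = 27, a(10) = 5, a(11) = 21, a(12) = 28, a(13) = 8, a(14) = 9, a(15) = 3, a(16) = 4, a(17) = 26, a(18) = 22, a(19) = 17, a(20) = 13, a(21) = 12, a(22) = 28, a(23) = 19, a(24) = 6, a(25) = 10, a(26) = 4, a(27) = 11, a(28) = 5, a(29) = 18, a(30) = 13.
Since (a(29), a(30)) = (a(1), a(2)) = (18, 13) (two consecutive terms determine the rest), the sequence is periodic with period 28.
So a(2077) = a(1 + ((2077-1) mod 28)) = a(5) = 15.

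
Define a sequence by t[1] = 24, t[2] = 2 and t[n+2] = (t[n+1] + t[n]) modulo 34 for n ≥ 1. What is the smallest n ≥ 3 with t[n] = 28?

4

Listing terms: t[1] = 24; t[2] = 2; t[3] = 26; t[4] = 28; t[5] = 20; t[6] = 14; t[7] = 0; t[8] = 14; t[9] = 14; t[10] = 28; t[11] = 8; t[12] = 2; t[13] = 10; t[14] = 12; t[15] = 22; t[16] = 0; t[17] = 22; t[18] = 22; t[19] = 10; t[20] = 32; t[21] = 8; t[22] = 6; t[23] = 14; t[24] = 20; t[25] = 0; t[26] = 20; t[27] = 20; t[28] = 6; t[29] = 26; t[30] = 32; t[31] = 24; t[32] = 22; t[33] = 12; t[34] = 0; t[35] = 12; t[36] = 12; t[37] = 24; t[38] = 2.
Since (t[37], t[38]) = (t[1], t[2]) = (24, 2) (two consecutive terms determine the rest), the sequence is periodic with period 36.
The value 28 first appears (with n ≥ 3) at t[4].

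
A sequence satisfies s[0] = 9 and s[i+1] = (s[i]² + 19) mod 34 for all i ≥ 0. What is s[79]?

4

s[0] = 9; s[1] = 32; s[2] = 23; s[3] = 4; s[4] = 1; s[5] = 20; s[6] = 11; s[7] = 4.
Since s[7] = s[3] = 4, the sequence is eventually periodic: after a pre-period of length 3 it cycles with period 4.
For i ≥ 3, s[i] depends only on (i - 3) mod 4. (79 - 3) mod 4 = 0, so s[79] = s[3] = 4.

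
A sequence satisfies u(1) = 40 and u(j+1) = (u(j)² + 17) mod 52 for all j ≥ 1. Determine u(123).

42

u(1) = 40, u(2) = 5, u(3) = 42, u(4) = 13, u(5) = 30, u(6) = 33, u(7) = 14, u(8) = 5.
Since u(8) = u(2) = 5, the sequence is eventually periodic: after a pre-period of length 1 it cycles with period 6.
For j ≥ 2, u(j) depends only on (j - 2) mod 6. (123 - 2) mod 6 = 1, so u(123) = u(3) = 42.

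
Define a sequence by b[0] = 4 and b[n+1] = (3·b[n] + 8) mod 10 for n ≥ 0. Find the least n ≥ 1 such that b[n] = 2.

b[0] = 4,  b[1] = 0,  b[2] = 8,  b[3] = 2,  b[4] = 4.
Since b[4] = b[0] = 4, the sequence is periodic with period 4.
The value 2 first appears (with n ≥ 1) at b[3].

3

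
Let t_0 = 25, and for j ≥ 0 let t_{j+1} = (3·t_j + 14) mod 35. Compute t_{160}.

30

Computing terms: t_0 = 25, t_1 = 19, t_2 = 1, t_3 = 17, t_4 = 30, t_5 = 34, t_6 = 11, t_7 = 12, t_8 = 15, t_9 = 24, t_{10} = 16, t_{11} = 27, t_{12} = 25.
Since t_{12} = t_0 = 25, the sequence is periodic with period 12.
So t_{160} = t_{0 + ((160-0) mod 12)} = t_4 = 30.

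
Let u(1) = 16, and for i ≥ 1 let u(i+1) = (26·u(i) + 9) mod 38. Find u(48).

Listing terms: u(1) = 16; u(2) = 7; u(3) = 1; u(4) = 35; u(5) = 7.
Since u(5) = u(2) = 7, the sequence is eventually periodic: after a pre-period of length 1 it cycles with period 3.
For i ≥ 2, u(i) depends only on (i - 2) mod 3. (48 - 2) mod 3 = 1, so u(48) = u(3) = 1.

1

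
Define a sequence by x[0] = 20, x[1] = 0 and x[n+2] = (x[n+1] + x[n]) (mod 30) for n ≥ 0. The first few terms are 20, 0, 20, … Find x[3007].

x[0] = 20; x[1] = 0; x[2] = 20; x[3] = 20; x[4] = 10; x[5] = 0; x[6] = 10; x[7] = 10; x[8] = 20; x[9] = 0.
Since (x[8], x[9]) = (x[0], x[1]) = (20, 0) (two consecutive terms determine the rest), the sequence is periodic with period 8.
So x[3007] = x[0 + ((3007-0) mod 8)] = x[7] = 10.

10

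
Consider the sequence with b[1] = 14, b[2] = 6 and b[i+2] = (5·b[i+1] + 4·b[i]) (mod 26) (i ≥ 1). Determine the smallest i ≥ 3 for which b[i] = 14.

5

Computing terms: b[1] = 14, b[2] = 6, b[3] = 8, b[4] = 12, b[5] = 14, b[6] = 14, b[7] = 22, b[8] = 10, b[9] = 8, b[10] = 2, b[11] = 16, b[12] = 10, b[13] = 10, b[14] = 12, b[15] = 22, b[16] = 2, b[17] = 20, b[18] = 4, b[19] = 22, b[20] = 22, b[21] = 16, b[22] = 12, b[23] = 20, b[24] = 18, b[25] = 14, b[26] = 12, b[27] = 12, b[28] = 4, b[29] = 16, b[30] = 18, b[31] = 24, b[32] = 10, b[33] = 16, b[34] = 16, b[35] = 14, b[36] = 4, b[37] = 24, b[38] = 6, b[39] = 22, b[40] = 4, b[41] = 4, b[42] = 10, b[43] = 14, b[44] = 6.
The sequence repeats with period 42.
The value 14 first appears (with i ≥ 3) at b[5].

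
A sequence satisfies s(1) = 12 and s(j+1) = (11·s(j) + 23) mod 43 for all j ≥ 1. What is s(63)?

Listing terms: s(1) = 12,  s(2) = 26,  s(3) = 8,  s(4) = 25,  s(5) = 40,  s(6) = 33,  s(7) = 42,  s(8) = 12.
The sequence repeats with period 7.
So s(63) = s(1 + ((63-1) mod 7)) = s(7) = 42.

42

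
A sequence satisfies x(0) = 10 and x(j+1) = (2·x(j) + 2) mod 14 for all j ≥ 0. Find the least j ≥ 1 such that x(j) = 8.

x(0) = 10,  x(1) = 8,  x(2) = 4,  x(3) = 10.
Since x(3) = x(0) = 10, the sequence is periodic with period 3.
The value 8 first appears (with j ≥ 1) at x(1).

1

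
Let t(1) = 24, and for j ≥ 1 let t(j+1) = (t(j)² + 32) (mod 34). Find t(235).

24

Listing terms: t(1) = 24; t(2) = 30; t(3) = 14; t(4) = 24.
Since t(4) = t(1) = 24, the sequence is periodic with period 3.
(235 - 1) mod 3 = 0, so t(235) = t(1) = 24.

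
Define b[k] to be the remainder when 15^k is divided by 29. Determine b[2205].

12

We have b[1] = 15, b[2] = 22, b[3] = 11, b[4] = 20, b[5] = 10, b[6] = 5, b[7] = 17, b[8] = 23, b[9] = 26, b[10] = 13, b[11] = 21, b[12] = 25, b[13] = 27, b[14] = 28, b[15] = 14, b[16] = 7, b[17] = 18, b[18] = 9, b[19] = 19, b[20] = 24, b[21] = 12, b[22] = 6, b[23] = 3, b[24] = 16, b[25] = 8, b[26] = 4, b[27] = 2, b[28] = 1, b[29] = 15.
The sequence repeats with period 28.
So b[2205] = b[1 + ((2205-1) mod 28)] = b[21] = 12.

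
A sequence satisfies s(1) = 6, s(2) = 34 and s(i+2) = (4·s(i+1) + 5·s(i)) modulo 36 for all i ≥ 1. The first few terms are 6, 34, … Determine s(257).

26

We have s(1) = 6; s(2) = 34; s(3) = 22; s(4) = 6; s(5) = 26; s(6) = 26; s(7) = 18; s(8) = 22; s(9) = 34; s(10) = 30; s(11) = 2; s(12) = 14; s(13) = 30; s(14) = 10; s(15) = 10; s(16) = 18; s(17) = 14; s(18) = 2; s(19) = 6; s(20) = 34.
Since (s(19), s(20)) = (s(1), s(2)) = (6, 34) (two consecutive terms determine the rest), the sequence is periodic with period 18.
(257 - 1) mod 18 = 4, so s(257) = s(5) = 26.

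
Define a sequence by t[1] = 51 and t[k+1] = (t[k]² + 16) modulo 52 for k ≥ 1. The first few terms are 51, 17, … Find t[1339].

Listing terms: t[1] = 51,  t[2] = 17,  t[3] = 45,  t[4] = 13,  t[5] = 29,  t[6] = 25,  t[7] = 17.
Since t[7] = t[2] = 17, the sequence is eventually periodic: after a pre-period of length 1 it cycles with period 5.
For k ≥ 2, t[k] depends only on (k - 2) mod 5. (1339 - 2) mod 5 = 2, so t[1339] = t[4] = 13.

13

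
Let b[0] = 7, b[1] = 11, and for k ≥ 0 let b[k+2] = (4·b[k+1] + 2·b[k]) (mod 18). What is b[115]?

2

Listing terms: b[0] = 7; b[1] = 11; b[2] = 4; b[3] = 2; b[4] = 16; b[5] = 14; b[6] = 16; b[7] = 2; b[8] = 4; b[9] = 2.
Since (b[8], b[9]) = (b[2], b[3]) = (4, 2) (two consecutive terms determine the rest), the sequence is eventually periodic: after a pre-period of length 2 it cycles with period 6.
For k ≥ 2, b[k] depends only on (k - 2) mod 6. (115 - 2) mod 6 = 5, so b[115] = b[7] = 2.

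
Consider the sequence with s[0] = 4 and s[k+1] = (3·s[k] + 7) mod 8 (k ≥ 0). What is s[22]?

Computing terms: s[0] = 4, s[1] = 3, s[2] = 0, s[3] = 7, s[4] = 4.
Since s[4] = s[0] = 4, the sequence is periodic with period 4.
So s[22] = s[0 + ((22-0) mod 4)] = s[2] = 0.

0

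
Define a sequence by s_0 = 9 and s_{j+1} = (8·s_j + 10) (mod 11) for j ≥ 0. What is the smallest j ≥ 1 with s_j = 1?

4

Listing terms: s_0 = 9, s_1 = 5, s_2 = 6, s_3 = 3, s_4 = 1, s_5 = 7, s_6 = 0, s_7 = 10, s_8 = 2, s_9 = 4, s_{10} = 9.
Since s_{10} = s_0 = 9, the sequence is periodic with period 10.
The value 1 first appears (with j ≥ 1) at s_4.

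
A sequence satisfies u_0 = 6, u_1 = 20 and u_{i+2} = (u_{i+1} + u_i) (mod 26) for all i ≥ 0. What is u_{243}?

12

u_0 = 6,  u_1 = 20,  u_2 = 0,  u_3 = 20,  u_4 = 20,  u_5 = 14,  u_6 = 8,  u_7 = 22,  u_8 = 4,  u_9 = 0,  u_{10} = 4,  u_{11} = 4,  u_{12} = 8,  u_{13} = 12,  u_{14} = 20,  u_{15} = 6,  u_{16} = 0,  u_{17} = 6,  u_{18} = 6,  u_{19} = 12,  u_{20} = 18,  u_{21} = 4,  u_{22} = 22,  u_{23} = 0,  u_{24} = 22,  u_{25} = 22,  u_{26} = 18,  u_{27} = 14,  u_{28} = 6,  u_{29} = 20.
Since (u_{28}, u_{29}) = (u_0, u_1) = (6, 20) (two consecutive terms determine the rest), the sequence is periodic with period 28.
(243 - 0) mod 28 = 19, so u_{243} = u_{19} = 12.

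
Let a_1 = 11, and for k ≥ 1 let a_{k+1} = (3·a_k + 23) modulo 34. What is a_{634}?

We have a_1 = 11; a_2 = 22; a_3 = 21; a_4 = 18; a_5 = 9; a_6 = 16; a_7 = 3; a_8 = 32; a_9 = 17; a_{10} = 6; a_{11} = 7; a_{12} = 10; a_{13} = 19; a_{14} = 12; a_{15} = 25; a_{16} = 30; a_{17} = 11.
Since a_{17} = a_1 = 11, the sequence is periodic with period 16.
So a_{634} = a_{1 + ((634-1) mod 16)} = a_{10} = 6.

6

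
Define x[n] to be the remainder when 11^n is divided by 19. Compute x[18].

We have x[0] = 1, x[1] = 11, x[2] = 7, x[3] = 1.
The sequence repeats with period 3.
So x[18] = x[0 + ((18-0) mod 3)] = x[0] = 1.

1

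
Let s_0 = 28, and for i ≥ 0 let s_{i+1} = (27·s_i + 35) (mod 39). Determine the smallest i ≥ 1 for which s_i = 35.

We have s_0 = 28, s_1 = 11, s_2 = 20, s_3 = 29, s_4 = 38, s_5 = 8, s_6 = 17, s_7 = 26, s_8 = 35, s_9 = 5, s_{10} = 14, s_{11} = 23, s_{12} = 32, s_{13} = 2, s_{14} = 11.
Since s_{14} = s_1 = 11, the sequence is eventually periodic: after a pre-period of length 1 it cycles with period 13.
The value 35 first appears (with i ≥ 1) at s_8.

8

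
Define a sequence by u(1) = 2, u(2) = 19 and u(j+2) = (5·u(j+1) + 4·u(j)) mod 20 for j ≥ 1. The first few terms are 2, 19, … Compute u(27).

3

u(1) = 2, u(2) = 19, u(3) = 3, u(4) = 11, u(5) = 7, u(6) = 19, u(7) = 3.
Since (u(6), u(7)) = (u(2), u(3)) = (19, 3) (two consecutive terms determine the rest), the sequence is eventually periodic: after a pre-period of length 1 it cycles with period 4.
For j ≥ 2, u(j) depends only on (j - 2) mod 4. (27 - 2) mod 4 = 1, so u(27) = u(3) = 3.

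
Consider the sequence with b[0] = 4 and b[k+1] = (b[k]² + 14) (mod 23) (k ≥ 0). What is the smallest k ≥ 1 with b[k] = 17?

Computing terms: b[0] = 4; b[1] = 7; b[2] = 17; b[3] = 4.
Since b[3] = b[0] = 4, the sequence is periodic with period 3.
The value 17 first appears (with k ≥ 1) at b[2].

2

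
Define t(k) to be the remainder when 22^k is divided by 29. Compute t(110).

Computing terms: t(0) = 1,  t(1) = 22,  t(2) = 20,  t(3) = 5,  t(4) = 23,  t(5) = 13,  t(6) = 25,  t(7) = 28,  t(8) = 7,  t(9) = 9,  t(10) = 24,  t(11) = 6,  t(12) = 16,  t(13) = 4,  t(14) = 1.
Since t(14) = t(0) = 1, the sequence is periodic with period 14.
(110 - 0) mod 14 = 12, so t(110) = t(12) = 16.

16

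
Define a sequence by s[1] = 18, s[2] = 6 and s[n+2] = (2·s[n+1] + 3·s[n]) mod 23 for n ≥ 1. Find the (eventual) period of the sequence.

22

We have s[1] = 18, s[2] = 6, s[3] = 20, s[4] = 12, s[5] = 15, s[6] = 20, s[7] = 16, s[8] = 0, s[9] = 2, s[10] = 4, s[11] = 14, s[12] = 17, s[13] = 7, s[14] = 19, s[15] = 13, s[16] = 14, s[17] = 21, s[18] = 15, s[19] = 1, s[20] = 1, s[21] = 5, s[22] = 13, s[23] = 18, s[24] = 6.
Since (s[23], s[24]) = (s[1], s[2]) = (18, 6) (two consecutive terms determine the rest), the sequence is periodic with period 22.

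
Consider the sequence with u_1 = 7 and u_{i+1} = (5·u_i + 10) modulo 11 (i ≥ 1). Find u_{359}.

8

Listing terms: u_1 = 7; u_2 = 1; u_3 = 4; u_4 = 8; u_5 = 6; u_6 = 7.
Since u_6 = u_1 = 7, the sequence is periodic with period 5.
So u_{359} = u_{1 + ((359-1) mod 5)} = u_4 = 8.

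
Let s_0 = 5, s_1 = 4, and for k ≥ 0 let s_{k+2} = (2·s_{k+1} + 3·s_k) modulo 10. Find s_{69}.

Computing terms: s_0 = 5; s_1 = 4; s_2 = 3; s_3 = 8; s_4 = 5; s_5 = 4.
The sequence repeats with period 4.
So s_{69} = s_{0 + ((69-0) mod 4)} = s_1 = 4.

4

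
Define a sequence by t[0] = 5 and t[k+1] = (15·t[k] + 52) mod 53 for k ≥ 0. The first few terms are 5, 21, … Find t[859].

21

Listing terms: t[0] = 5, t[1] = 21, t[2] = 49, t[3] = 45, t[4] = 38, t[5] = 39, t[6] = 1, t[7] = 14, t[8] = 50, t[9] = 7, t[10] = 51, t[11] = 22, t[12] = 11, t[13] = 5.
Since t[13] = t[0] = 5, the sequence is periodic with period 13.
So t[859] = t[0 + ((859-0) mod 13)] = t[1] = 21.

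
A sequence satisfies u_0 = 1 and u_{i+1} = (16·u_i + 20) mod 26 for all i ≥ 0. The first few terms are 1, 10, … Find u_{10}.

Listing terms: u_0 = 1, u_1 = 10, u_2 = 24, u_3 = 14, u_4 = 10.
Since u_4 = u_1 = 10, the sequence is eventually periodic: after a pre-period of length 1 it cycles with period 3.
For i ≥ 1, u_i depends only on (i - 1) mod 3. (10 - 1) mod 3 = 0, so u_{10} = u_1 = 10.

10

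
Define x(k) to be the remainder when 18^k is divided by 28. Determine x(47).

Computing terms: x(0) = 1, x(1) = 18, x(2) = 16, x(3) = 8, x(4) = 4, x(5) = 16.
Since x(5) = x(2) = 16, the sequence is eventually periodic: after a pre-period of length 2 it cycles with period 3.
For k ≥ 2, x(k) depends only on (k - 2) mod 3. (47 - 2) mod 3 = 0, so x(47) = x(2) = 16.

16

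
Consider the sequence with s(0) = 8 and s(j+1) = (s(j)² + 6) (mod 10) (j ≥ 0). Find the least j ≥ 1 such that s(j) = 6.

We have s(0) = 8; s(1) = 0; s(2) = 6; s(3) = 2; s(4) = 0.
Since s(4) = s(1) = 0, the sequence is eventually periodic: after a pre-period of length 1 it cycles with period 3.
The value 6 first appears (with j ≥ 1) at s(2).

2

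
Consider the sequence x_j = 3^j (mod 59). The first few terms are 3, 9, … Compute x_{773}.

Listing terms: x_1 = 3,  x_2 = 9,  x_3 = 27,  x_4 = 22,  x_5 = 7,  x_6 = 21,  x_7 = 4,  x_8 = 12,  x_9 = 36,  x_{10} = 49,  x_{11} = 29,  x_{12} = 28,  x_{13} = 25,  x_{14} = 16,  x_{15} = 48,  x_{16} = 26,  x_{17} = 19,  x_{18} = 57,  x_{19} = 53,  x_{20} = 41,  x_{21} = 5,  x_{22} = 15,  x_{23} = 45,  x_{24} = 17,  x_{25} = 51,  x_{26} = 35,  x_{27} = 46,  x_{28} = 20,  x_{29} = 1,  x_{30} = 3.
Since x_{30} = x_1 = 3, the sequence is periodic with period 29.
(773 - 1) mod 29 = 18, so x_{773} = x_{19} = 53.

53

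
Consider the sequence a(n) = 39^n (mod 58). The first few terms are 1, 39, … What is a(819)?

17

Listing terms: a(0) = 1,  a(1) = 39,  a(2) = 13,  a(3) = 43,  a(4) = 53,  a(5) = 37,  a(6) = 51,  a(7) = 17,  a(8) = 25,  a(9) = 47,  a(10) = 35,  a(11) = 31,  a(12) = 49,  a(13) = 55,  a(14) = 57,  a(15) = 19,  a(16) = 45,  a(17) = 15,  a(18) = 5,  a(19) = 21,  a(20) = 7,  a(21) = 41,  a(22) = 33,  a(23) = 11,  a(24) = 23,  a(25) = 27,  a(26) = 9,  a(27) = 3,  a(28) = 1.
Since a(28) = a(0) = 1, the sequence is periodic with period 28.
(819 - 0) mod 28 = 7, so a(819) = a(7) = 17.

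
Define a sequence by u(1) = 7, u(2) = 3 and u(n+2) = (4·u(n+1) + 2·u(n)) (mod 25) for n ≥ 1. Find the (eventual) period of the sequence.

Listing terms: u(1) = 7, u(2) = 3, u(3) = 1, u(4) = 10, u(5) = 17, u(6) = 13, u(7) = 11, u(8) = 20, u(9) = 2, u(10) = 23, u(11) = 21, u(12) = 5, u(13) = 12, u(14) = 8, u(15) = 6, u(16) = 15, u(17) = 22, u(18) = 18, u(19) = 16, u(20) = 0, u(21) = 7, u(22) = 3.
Since (u(21), u(22)) = (u(1), u(2)) = (7, 3) (two consecutive terms determine the rest), the sequence is periodic with period 20.

20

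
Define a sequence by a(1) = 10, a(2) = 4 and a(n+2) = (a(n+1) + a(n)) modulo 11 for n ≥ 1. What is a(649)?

5

We have a(1) = 10,  a(2) = 4,  a(3) = 3,  a(4) = 7,  a(5) = 10,  a(6) = 6,  a(7) = 5,  a(8) = 0,  a(9) = 5,  a(10) = 5,  a(11) = 10,  a(12) = 4.
The sequence repeats with period 10.
So a(649) = a(1 + ((649-1) mod 10)) = a(9) = 5.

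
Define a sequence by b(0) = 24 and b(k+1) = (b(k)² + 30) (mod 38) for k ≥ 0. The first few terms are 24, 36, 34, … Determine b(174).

22

Listing terms: b(0) = 24,  b(1) = 36,  b(2) = 34,  b(3) = 8,  b(4) = 18,  b(5) = 12,  b(6) = 22,  b(7) = 20,  b(8) = 12.
Since b(8) = b(5) = 12, the sequence is eventually periodic: after a pre-period of length 5 it cycles with period 3.
For k ≥ 5, b(k) depends only on (k - 5) mod 3. (174 - 5) mod 3 = 1, so b(174) = b(6) = 22.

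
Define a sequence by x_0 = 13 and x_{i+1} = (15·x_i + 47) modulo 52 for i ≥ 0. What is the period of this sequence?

We have x_0 = 13,  x_1 = 34,  x_2 = 37,  x_3 = 30,  x_4 = 29,  x_5 = 14,  x_6 = 49,  x_7 = 2,  x_8 = 25,  x_9 = 6,  x_{10} = 33,  x_{11} = 22,  x_{12} = 13.
Since x_{12} = x_0 = 13, the sequence is periodic with period 12.

12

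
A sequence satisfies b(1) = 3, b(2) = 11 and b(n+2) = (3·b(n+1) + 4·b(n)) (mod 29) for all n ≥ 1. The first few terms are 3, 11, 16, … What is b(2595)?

Listing terms: b(1) = 3, b(2) = 11, b(3) = 16, b(4) = 5, b(5) = 21, b(6) = 25, b(7) = 14, b(8) = 26, b(9) = 18, b(10) = 13, b(11) = 24, b(12) = 8, b(13) = 4, b(14) = 15, b(15) = 3, b(16) = 11.
Since (b(15), b(16)) = (b(1), b(2)) = (3, 11) (two consecutive terms determine the rest), the sequence is periodic with period 14.
So b(2595) = b(1 + ((2595-1) mod 14)) = b(5) = 21.

21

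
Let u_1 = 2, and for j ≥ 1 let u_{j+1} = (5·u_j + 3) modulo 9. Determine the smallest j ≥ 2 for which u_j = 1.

Computing terms: u_1 = 2, u_2 = 4, u_3 = 5, u_4 = 1, u_5 = 8, u_6 = 7, u_7 = 2.
Since u_7 = u_1 = 2, the sequence is periodic with period 6.
The value 1 first appears (with j ≥ 2) at u_4.

4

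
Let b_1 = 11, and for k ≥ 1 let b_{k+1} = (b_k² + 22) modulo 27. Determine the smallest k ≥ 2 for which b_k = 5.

3

Computing terms: b_1 = 11, b_2 = 8, b_3 = 5, b_4 = 20, b_5 = 17, b_6 = 14, b_7 = 2, b_8 = 26, b_9 = 23, b_{10} = 11.
Since b_{10} = b_1 = 11, the sequence is periodic with period 9.
The value 5 first appears (with k ≥ 2) at b_3.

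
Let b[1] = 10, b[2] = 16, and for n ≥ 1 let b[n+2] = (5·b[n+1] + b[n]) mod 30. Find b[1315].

0

Computing terms: b[1] = 10; b[2] = 16; b[3] = 0; b[4] = 16; b[5] = 20; b[6] = 26; b[7] = 0; b[8] = 26; b[9] = 10; b[10] = 16.
The sequence repeats with period 8.
(1315 - 1) mod 8 = 2, so b[1315] = b[3] = 0.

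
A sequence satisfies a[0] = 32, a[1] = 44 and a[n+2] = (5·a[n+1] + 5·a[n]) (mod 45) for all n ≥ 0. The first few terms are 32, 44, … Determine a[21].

We have a[0] = 32; a[1] = 44; a[2] = 20; a[3] = 5; a[4] = 35; a[5] = 20; a[6] = 5.
Since (a[5], a[6]) = (a[2], a[3]) = (20, 5) (two consecutive terms determine the rest), the sequence is eventually periodic: after a pre-period of length 2 it cycles with period 3.
For n ≥ 2, a[n] depends only on (n - 2) mod 3. (21 - 2) mod 3 = 1, so a[21] = a[3] = 5.

5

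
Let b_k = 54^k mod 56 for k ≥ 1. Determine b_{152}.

32

Listing terms: b_1 = 54; b_2 = 4; b_3 = 48; b_4 = 16; b_5 = 24; b_6 = 8; b_7 = 40; b_8 = 32; b_9 = 48.
Since b_9 = b_3 = 48, the sequence is eventually periodic: after a pre-period of length 2 it cycles with period 6.
For k ≥ 3, b_k depends only on (k - 3) mod 6. (152 - 3) mod 6 = 5, so b_{152} = b_8 = 32.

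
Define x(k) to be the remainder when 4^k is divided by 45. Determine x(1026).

1

Computing terms: x(0) = 1,  x(1) = 4,  x(2) = 16,  x(3) = 19,  x(4) = 31,  x(5) = 34,  x(6) = 1.
The sequence repeats with period 6.
So x(1026) = x(0 + ((1026-0) mod 6)) = x(0) = 1.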